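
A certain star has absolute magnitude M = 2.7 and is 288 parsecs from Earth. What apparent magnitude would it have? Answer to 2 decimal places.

m ≈ 10.00

m = M + 5 log₁₀ d − 5 = 2.7 + 5·2.4594 − 5 = 9.997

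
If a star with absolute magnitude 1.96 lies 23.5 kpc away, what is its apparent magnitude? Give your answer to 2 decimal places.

d = 23.5 kpc = 23500 pc
m = M + 5 log₁₀ d − 5 = 1.96 + 5·4.3711 − 5 = 18.815

m ≈ 18.82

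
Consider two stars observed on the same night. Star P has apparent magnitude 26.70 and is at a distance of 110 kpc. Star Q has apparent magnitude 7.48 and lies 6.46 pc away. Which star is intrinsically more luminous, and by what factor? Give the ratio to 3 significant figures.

Star P is more luminous, by a factor of 5.95.

Star P: d = 110 kpc = 110000 pc
Star P: M = m − 5 log₁₀ d + 5 = 26.70 − 5·5.0414 + 5 = 6.493
Star Q: M = m − 5 log₁₀ d + 5 = 7.48 − 5·0.8102 + 5 = 8.429
ΔM = M_P − M_Q = 6.493 − (8.429) = -1.936; smaller M is more luminous → Star P.
L ratio = 10^(0.4 |ΔM|) = 10^0.774 = 5.947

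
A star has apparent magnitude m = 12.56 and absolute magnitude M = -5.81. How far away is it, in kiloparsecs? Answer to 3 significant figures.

Distance modulus: m − M = 12.56 − (-5.81) = 18.370
m − M = 5 log₁₀ d − 5
log₁₀ d = (m − M)/5 + 1 = 4.6740
d = 10^4.6740 = 47210 pc
= 47.21 kpc

d ≈ 47.2 kpc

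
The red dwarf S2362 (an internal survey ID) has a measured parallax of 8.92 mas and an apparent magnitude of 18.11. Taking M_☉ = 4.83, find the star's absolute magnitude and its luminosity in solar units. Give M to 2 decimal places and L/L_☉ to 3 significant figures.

M ≈ 12.86; L/L_☉ ≈ 6.13×10^-4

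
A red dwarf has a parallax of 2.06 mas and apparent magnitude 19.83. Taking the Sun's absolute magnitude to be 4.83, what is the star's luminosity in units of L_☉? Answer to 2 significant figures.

L/L_☉ ≈ 2.4×10^-3

d = 1/p = 1000/2.06 mas = 485.4 pc
M = m − 5 log₁₀ d + 5 = 19.83 − 5·2.6861 + 5 = 11.399
M − M_☉ = 11.399 − 4.83 = 6.569
L/L_☉ = 10^(−0.4 × 6.569) = 2.356×10^-3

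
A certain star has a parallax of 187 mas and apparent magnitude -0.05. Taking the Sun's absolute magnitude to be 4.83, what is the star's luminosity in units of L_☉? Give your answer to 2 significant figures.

L/L_☉ ≈ 26

d = 1/p = 1000/187 mas = 5.348 pc
M = m − 5 log₁₀ d + 5 = -0.05 − 5·0.7282 + 5 = 1.309
M − M_☉ = 1.309 − 4.83 = -3.521
L/L_☉ = 10^(−0.4 × -3.521) = 25.60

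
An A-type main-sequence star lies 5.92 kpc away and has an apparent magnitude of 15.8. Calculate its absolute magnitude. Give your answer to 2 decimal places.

d = 5.92 kpc = 5920 pc
5 log₁₀(d/10 pc) = 5 log₁₀(5920) − 5 = 13.862
M = m − 5 log₁₀(d/10) = 15.8 − 13.862 = 1.938

M ≈ 1.94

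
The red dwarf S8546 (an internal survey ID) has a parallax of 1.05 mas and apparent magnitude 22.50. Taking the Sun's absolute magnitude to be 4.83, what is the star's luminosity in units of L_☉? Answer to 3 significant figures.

L/L_☉ ≈ 7.76×10^-4

d = 1/p = 1000/1.05 mas = 952.4 pc
M = m − 5 log₁₀ d + 5 = 22.50 − 5·2.9788 + 5 = 12.606
M − M_☉ = 12.606 − 4.83 = 7.776
L/L_☉ = 10^(−0.4 × 7.776) = 7.756×10^-4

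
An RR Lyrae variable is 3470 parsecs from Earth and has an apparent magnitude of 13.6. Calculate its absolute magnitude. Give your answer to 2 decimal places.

5 log₁₀(d/10 pc) = 5 log₁₀(3470) − 5 = 12.702
M = m − 5 log₁₀(d/10) = 13.6 − 12.702 = 0.898

M ≈ 0.90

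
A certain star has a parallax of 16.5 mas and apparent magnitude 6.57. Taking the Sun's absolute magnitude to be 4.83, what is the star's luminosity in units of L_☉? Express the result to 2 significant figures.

L/L_☉ ≈ 7.4

d = 1/p = 1000/16.5 mas = 60.61 pc
M = m − 5 log₁₀ d + 5 = 6.57 − 5·1.7825 + 5 = 2.657
M − M_☉ = 2.657 − 4.83 = -2.173
L/L_☉ = 10^(−0.4 × -2.173) = 7.397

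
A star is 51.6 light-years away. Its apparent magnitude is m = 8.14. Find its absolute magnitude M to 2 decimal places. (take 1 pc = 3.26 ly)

d = 51.6 ly / 3.26 = 15.83 pc
5 log₁₀(d/10 pc) = 5 log₁₀(15.83) − 5 = 0.997
M = m − 5 log₁₀(d/10) = 8.14 − 0.997 = 7.143

M ≈ 7.14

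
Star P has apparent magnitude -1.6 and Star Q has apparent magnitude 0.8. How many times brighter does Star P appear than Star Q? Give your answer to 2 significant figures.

Magnitude difference = -2.4
Flux ratio = 10^(−0.4 Δm) = 10^(−0.4 × -2.4) = 10^0.960 = 9.120

9.1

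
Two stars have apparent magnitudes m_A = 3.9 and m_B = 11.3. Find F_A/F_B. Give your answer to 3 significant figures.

F_A/F_B ≈ 912

Magnitude difference = -7.4
Flux ratio = 10^(−0.4 Δm) = 10^(−0.4 × -7.4) = 10^2.960 = 912.0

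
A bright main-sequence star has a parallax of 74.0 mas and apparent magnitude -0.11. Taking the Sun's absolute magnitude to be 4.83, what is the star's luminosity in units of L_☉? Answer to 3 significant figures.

L/L_☉ ≈ 173

d = 1/p = 1000/74.0 mas = 13.51 pc
M = m − 5 log₁₀ d + 5 = -0.11 − 5·1.1308 + 5 = -0.764
M − M_☉ = -0.764 − 4.83 = -5.594
L/L_☉ = 10^(−0.4 × -5.594) = 172.8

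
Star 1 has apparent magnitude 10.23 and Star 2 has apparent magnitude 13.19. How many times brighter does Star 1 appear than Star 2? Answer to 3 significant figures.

15.3

Magnitude difference = -2.96
Flux ratio = 10^(−0.4 Δm) = 10^(−0.4 × -2.96) = 10^1.184 = 15.28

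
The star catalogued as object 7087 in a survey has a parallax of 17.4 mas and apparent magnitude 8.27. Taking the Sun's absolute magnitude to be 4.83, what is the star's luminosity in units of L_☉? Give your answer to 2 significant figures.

L/L_☉ ≈ 1.4

d = 1/p = 1000/17.4 mas = 57.47 pc
M = m − 5 log₁₀ d + 5 = 8.27 − 5·1.7595 + 5 = 4.473
M − M_☉ = 4.473 − 4.83 = -0.357
L/L_☉ = 10^(−0.4 × -0.357) = 1.390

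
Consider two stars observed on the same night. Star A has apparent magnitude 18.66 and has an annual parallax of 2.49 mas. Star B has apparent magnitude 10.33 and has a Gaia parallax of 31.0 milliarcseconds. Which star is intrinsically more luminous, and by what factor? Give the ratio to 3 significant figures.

Star A: p = 2.49 mas = 2.49×10^-3″ → d = 1/p = 401.6 pc
Star A: M = m − 5 log₁₀ d + 5 = 18.66 − 5·2.6038 + 5 = 10.641
Star B: p = 31.0 mas = 0.0310″ → d = 1/p = 32.26 pc
Star B: M = m − 5 log₁₀ d + 5 = 10.33 − 5·1.5086 + 5 = 7.787
ΔM = M_A − M_B = 10.641 − (7.787) = 2.854; smaller M is more luminous → Star B.
L ratio = 10^(0.4 |ΔM|) = 10^1.142 = 13.86

Star B is more luminous, by a factor of 13.9.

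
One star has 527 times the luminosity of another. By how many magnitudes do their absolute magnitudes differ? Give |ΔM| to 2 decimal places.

Pogson: ΔM = −2.5 log₁₀(ratio) = −2.5 log₁₀(527) = −2.5 × 2.7218 = -6.805

|ΔM| ≈ 6.80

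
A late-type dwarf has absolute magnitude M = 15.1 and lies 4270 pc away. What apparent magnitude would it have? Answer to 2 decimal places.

m ≈ 28.25

m = M + 5 log₁₀ d − 5 = 15.1 + 5·3.6304 − 5 = 28.252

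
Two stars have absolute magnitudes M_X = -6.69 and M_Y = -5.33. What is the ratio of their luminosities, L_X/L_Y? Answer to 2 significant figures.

ΔM = M_X − M_Y = -1.36
L_X/L_Y = 10^(−0.4 ΔM) = 10^0.544 = 3.499

L_X/L_Y ≈ 3.5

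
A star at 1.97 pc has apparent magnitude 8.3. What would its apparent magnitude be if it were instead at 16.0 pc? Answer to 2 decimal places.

m ≈ 12.85

Flux ∝ 1/d², so Δm = 5 log₁₀(d₂/d₁) = 5 log₁₀(16.0/1.97) = 4.548
m₂ = m₁ + Δm = 8.3 + (4.548) = 12.848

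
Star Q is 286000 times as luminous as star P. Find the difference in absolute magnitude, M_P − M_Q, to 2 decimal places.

M_P − M_Q ≈ 13.64

Pogson: ΔM = −2.5 log₁₀(ratio) = −2.5 log₁₀(286000) = −2.5 × 5.4564 = -13.641
Star Q is brighter so has the smaller magnitude: M_P − M_Q is positive.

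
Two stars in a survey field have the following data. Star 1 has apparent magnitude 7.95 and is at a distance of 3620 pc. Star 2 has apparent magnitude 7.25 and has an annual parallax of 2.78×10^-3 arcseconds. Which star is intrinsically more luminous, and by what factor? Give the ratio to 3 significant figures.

Star 1: M = m − 5 log₁₀ d + 5 = 7.95 − 5·3.5587 + 5 = -4.844
Star 2: d = 1/p = 1/2.78×10^-3″ = 359.7 pc
Star 2: M = m − 5 log₁₀ d + 5 = 7.25 − 5·2.5560 + 5 = -0.530
ΔM = M_1 − M_2 = -4.844 − (-0.530) = -4.314; smaller M is more luminous → Star 1.
L ratio = 10^(0.4 |ΔM|) = 10^1.726 = 53.15

Star 1 is more luminous, by a factor of 53.2.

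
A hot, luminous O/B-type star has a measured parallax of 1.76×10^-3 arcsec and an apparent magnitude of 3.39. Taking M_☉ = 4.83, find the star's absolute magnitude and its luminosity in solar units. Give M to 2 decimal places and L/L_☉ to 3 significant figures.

M ≈ -5.38; L/L_☉ ≈ 12200

d = 1/p = 1/1.76×10^-3″ = 568.2 pc
M = m − 5 log₁₀ d + 5 = 3.39 − 5·2.7545 + 5 = -5.382
M − M_☉ = -5.382 − 4.83 = -10.212
L/L_☉ = 10^(−0.4 × -10.212) = 12160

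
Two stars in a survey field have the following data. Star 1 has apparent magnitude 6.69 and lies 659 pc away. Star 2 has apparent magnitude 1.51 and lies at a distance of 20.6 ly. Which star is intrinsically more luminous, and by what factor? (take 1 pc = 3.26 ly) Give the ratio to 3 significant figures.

Star 1 is more luminous, by a factor of 92.1.

Star 1: M = m − 5 log₁₀ d + 5 = 6.69 − 5·2.8189 + 5 = -2.404
Star 2: d = 20.6 ly / 3.26 = 6.319 pc
Star 2: M = m − 5 log₁₀ d + 5 = 1.51 − 5·0.8006 + 5 = 2.507
ΔM = M_1 − M_2 = -2.404 − (2.507) = -4.911; smaller M is more luminous → Star 1.
L ratio = 10^(0.4 |ΔM|) = 10^1.964 = 92.14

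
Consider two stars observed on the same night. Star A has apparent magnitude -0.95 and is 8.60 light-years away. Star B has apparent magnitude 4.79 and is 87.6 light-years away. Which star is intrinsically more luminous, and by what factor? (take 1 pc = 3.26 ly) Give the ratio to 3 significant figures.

Star A: d = 8.60 ly / 3.26 = 2.638 pc
Star A: M = m − 5 log₁₀ d + 5 = -0.95 − 5·0.4213 + 5 = 1.944
Star B: d = 87.6 ly / 3.26 = 26.87 pc
Star B: M = m − 5 log₁₀ d + 5 = 4.79 − 5·1.4293 + 5 = 2.644
ΔM = M_A − M_B = 1.944 − (2.644) = -0.700; smaller M is more luminous → Star A.
L ratio = 10^(0.4 |ΔM|) = 10^0.280 = 1.905

Star A is more luminous, by a factor of 1.91.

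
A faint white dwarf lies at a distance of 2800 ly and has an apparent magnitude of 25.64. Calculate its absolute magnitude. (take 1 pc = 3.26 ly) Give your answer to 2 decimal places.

M ≈ 15.97

d = 2800 ly / 3.26 = 858.9 pc
5 log₁₀(d/10 pc) = 5 log₁₀(858.9) − 5 = 9.670
M = m − 5 log₁₀(d/10) = 25.64 − 9.670 = 15.970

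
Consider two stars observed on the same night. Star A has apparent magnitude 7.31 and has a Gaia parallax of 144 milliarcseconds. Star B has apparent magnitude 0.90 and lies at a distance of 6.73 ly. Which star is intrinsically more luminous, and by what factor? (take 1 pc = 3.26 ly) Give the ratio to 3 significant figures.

Star B is more luminous, by a factor of 32.4.

Star A: p = 144 mas = 0.144″ → d = 1/p = 6.944 pc
Star A: M = m − 5 log₁₀ d + 5 = 7.31 − 5·0.8416 + 5 = 8.102
Star B: d = 6.73 ly / 3.26 = 2.064 pc
Star B: M = m − 5 log₁₀ d + 5 = 0.90 − 5·0.3148 + 5 = 4.326
ΔM = M_A − M_B = 8.102 − (4.326) = 3.776; smaller M is more luminous → Star B.
L ratio = 10^(0.4 |ΔM|) = 10^1.510 = 32.38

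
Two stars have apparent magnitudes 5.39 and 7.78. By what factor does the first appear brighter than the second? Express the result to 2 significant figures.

9.0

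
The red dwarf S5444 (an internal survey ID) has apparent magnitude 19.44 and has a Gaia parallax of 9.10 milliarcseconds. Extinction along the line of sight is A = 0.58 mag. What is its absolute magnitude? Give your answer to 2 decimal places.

p = 9.10 mas = 9.10×10^-3″ → d = 1/p = 109.9 pc
5 log₁₀(d/10 pc) = 5 log₁₀(109.9) − 5 = 5.205
M = m − 5 log₁₀(d/10) − A = 19.44 − 5.205 − 0.58 = 13.655

M ≈ 13.66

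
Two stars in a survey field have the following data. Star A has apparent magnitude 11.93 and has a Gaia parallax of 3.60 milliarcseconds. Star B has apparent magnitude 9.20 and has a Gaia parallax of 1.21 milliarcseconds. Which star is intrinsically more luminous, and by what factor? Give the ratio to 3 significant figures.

Star B is more luminous, by a factor of 109.

Star A: p = 3.60 mas = 3.60×10^-3″ → d = 1/p = 277.8 pc
Star A: M = m − 5 log₁₀ d + 5 = 11.93 − 5·2.4437 + 5 = 4.712
Star B: p = 1.21 mas = 1.21×10^-3″ → d = 1/p = 826.4 pc
Star B: M = m − 5 log₁₀ d + 5 = 9.20 − 5·2.9172 + 5 = -0.386
ΔM = M_A − M_B = 4.712 − (-0.386) = 5.098; smaller M is more luminous → Star B.
L ratio = 10^(0.4 |ΔM|) = 10^2.039 = 109.4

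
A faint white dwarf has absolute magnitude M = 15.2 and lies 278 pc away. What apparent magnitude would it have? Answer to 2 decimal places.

m ≈ 22.42

m = M + 5 log₁₀ d − 5 = 15.2 + 5·2.4440 − 5 = 22.420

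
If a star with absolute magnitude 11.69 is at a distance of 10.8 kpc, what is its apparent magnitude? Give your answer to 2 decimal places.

m ≈ 26.86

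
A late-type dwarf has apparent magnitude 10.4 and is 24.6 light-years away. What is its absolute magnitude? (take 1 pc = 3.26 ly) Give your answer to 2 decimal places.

d = 24.6 ly / 3.26 = 7.546 pc
5 log₁₀(d/10 pc) = 5 log₁₀(7.546) − 5 = -0.611
M = m − 5 log₁₀(d/10) = 10.4 + 0.611 = 11.011

M ≈ 11.01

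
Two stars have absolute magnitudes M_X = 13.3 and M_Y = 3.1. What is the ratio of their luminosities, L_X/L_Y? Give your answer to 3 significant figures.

L_X/L_Y ≈ 8.32×10^-5

ΔM = M_X − M_Y = 10.2
L_X/L_Y = 10^(−0.4 ΔM) = 10^-4.080 = 8.318×10^-5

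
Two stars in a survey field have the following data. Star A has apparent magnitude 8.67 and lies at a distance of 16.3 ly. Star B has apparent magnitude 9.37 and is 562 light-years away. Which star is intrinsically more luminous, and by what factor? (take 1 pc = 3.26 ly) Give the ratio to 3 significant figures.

Star A: d = 16.3 ly / 3.26 = 5.000 pc
Star A: M = m − 5 log₁₀ d + 5 = 8.67 − 5·0.6990 + 5 = 10.175
Star B: d = 562 ly / 3.26 = 172.4 pc
Star B: M = m − 5 log₁₀ d + 5 = 9.37 − 5·2.2365 + 5 = 3.187
ΔM = M_A − M_B = 10.175 − (3.187) = 6.988; smaller M is more luminous → Star B.
L ratio = 10^(0.4 |ΔM|) = 10^2.795 = 623.9

Star B is more luminous, by a factor of 624.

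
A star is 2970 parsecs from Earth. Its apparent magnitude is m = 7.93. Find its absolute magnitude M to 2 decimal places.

5 log₁₀(d/10 pc) = 5 log₁₀(2970) − 5 = 12.364
M = m − 5 log₁₀(d/10) = 7.93 − 12.364 = -4.434

M ≈ -4.43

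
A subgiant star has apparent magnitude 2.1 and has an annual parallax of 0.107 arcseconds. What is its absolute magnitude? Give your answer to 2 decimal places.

d = 1/p = 1/0.107″ = 9.346 pc
5 log₁₀(d/10 pc) = 5 log₁₀(9.346) − 5 = -0.147
M = m − 5 log₁₀(d/10) = 2.1 + 0.147 = 2.247

M ≈ 2.25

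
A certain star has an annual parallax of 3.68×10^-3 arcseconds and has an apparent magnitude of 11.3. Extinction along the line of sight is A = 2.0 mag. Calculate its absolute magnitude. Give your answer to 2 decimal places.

M ≈ 2.13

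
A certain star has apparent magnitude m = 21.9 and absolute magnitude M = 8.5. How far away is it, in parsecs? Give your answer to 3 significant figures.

d ≈ 4790 pc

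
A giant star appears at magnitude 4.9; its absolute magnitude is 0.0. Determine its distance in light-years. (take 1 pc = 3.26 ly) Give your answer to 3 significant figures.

μ = m − M = 4.900
m − M = 5 log₁₀ d − 5
log₁₀ d = (m − M)/5 + 1 = 1.9800
d = 10^1.9800 = 95.50 pc
= 311.3 ly

d ≈ 311 ly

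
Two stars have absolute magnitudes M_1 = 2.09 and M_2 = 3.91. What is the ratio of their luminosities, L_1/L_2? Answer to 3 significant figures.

L_1/L_2 ≈ 5.35

ΔM = M_1 − M_2 = -1.82
L_1/L_2 = 10^(−0.4 ΔM) = 10^0.728 = 5.346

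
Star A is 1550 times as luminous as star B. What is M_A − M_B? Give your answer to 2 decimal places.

Pogson: ΔM = −2.5 log₁₀(ratio) = −2.5 log₁₀(1550) = −2.5 × 3.1903 = -7.976
Star A is brighter, so it has the smaller magnitude: the difference is negative.

M_A − M_B ≈ -7.98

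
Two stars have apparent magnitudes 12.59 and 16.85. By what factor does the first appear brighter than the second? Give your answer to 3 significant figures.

50.6

Δm = 12.59 − (16.85) = -4.26
Flux ratio = 10^(−0.4 Δm) = 10^(−0.4 × -4.26) = 10^1.704 = 50.58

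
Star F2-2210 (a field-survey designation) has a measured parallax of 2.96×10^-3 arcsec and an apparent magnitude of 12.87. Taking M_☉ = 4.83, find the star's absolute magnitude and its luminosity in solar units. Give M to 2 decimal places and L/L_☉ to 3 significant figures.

d = 1/p = 1/2.96×10^-3″ = 337.8 pc
M = m − 5 log₁₀ d + 5 = 12.87 − 5·2.5287 + 5 = 5.226
M − M_☉ = 5.226 − 4.83 = 0.396
L/L_☉ = 10^(−0.4 × 0.396) = 0.6941

M ≈ 5.23; L/L_☉ ≈ 0.694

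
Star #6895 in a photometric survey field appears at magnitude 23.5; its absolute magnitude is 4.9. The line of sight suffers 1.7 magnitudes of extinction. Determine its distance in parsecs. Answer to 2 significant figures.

m − M = 5 log₁₀(d/10 pc) + A  ⇒  23.5 − (4.9) − 1.7 = 5 log₁₀(d/10)
16.900 = 5 log₁₀(d/10)
log₁₀ d = (m − M − A)/5 + 1 = 4.3800
d = 10^4.3800 = 23990 pc

d ≈ 24000 pc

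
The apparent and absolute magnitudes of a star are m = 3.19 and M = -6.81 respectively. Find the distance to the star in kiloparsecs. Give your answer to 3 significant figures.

μ = m − M = 10.000
m − M = 5 log₁₀ d − 5
log₁₀ d = (m − M)/5 + 1 = 3.0000
d = 10^3.0000 = 1000 pc
= 1.000 kpc

d ≈ 1.00 kpc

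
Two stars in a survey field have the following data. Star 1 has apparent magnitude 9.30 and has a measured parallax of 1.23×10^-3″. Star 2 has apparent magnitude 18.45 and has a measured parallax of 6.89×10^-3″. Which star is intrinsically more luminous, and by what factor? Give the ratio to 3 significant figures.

Star 1: d = 1/p = 1/1.23×10^-3″ = 813.0 pc
Star 1: M = m − 5 log₁₀ d + 5 = 9.30 − 5·2.9101 + 5 = -0.250
Star 2: d = 1/p = 1/6.89×10^-3″ = 145.1 pc
Star 2: M = m − 5 log₁₀ d + 5 = 18.45 − 5·2.1618 + 5 = 12.641
ΔM = M_1 − M_2 = -0.250 − (12.641) = -12.892; smaller M is more luminous → Star 1.
L ratio = 10^(0.4 |ΔM|) = 10^5.157 = 143400

Star 1 is more luminous, by a factor of 143000.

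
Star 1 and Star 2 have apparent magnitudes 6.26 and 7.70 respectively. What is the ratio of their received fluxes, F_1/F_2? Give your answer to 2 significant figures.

Magnitude difference = -1.44
Flux ratio = 10^(−0.4 Δm) = 10^(−0.4 × -1.44) = 10^0.576 = 3.767

F_1/F_2 ≈ 3.8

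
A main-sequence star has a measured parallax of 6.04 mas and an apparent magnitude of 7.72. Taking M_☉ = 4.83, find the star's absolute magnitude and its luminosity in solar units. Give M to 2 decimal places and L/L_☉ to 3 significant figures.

M ≈ 1.63; L/L_☉ ≈ 19.1

d = 1/p = 1000/6.04 mas = 165.6 pc
M = m − 5 log₁₀ d + 5 = 7.72 − 5·2.2190 + 5 = 1.625
M − M_☉ = 1.625 − 4.83 = -3.205
L/L_☉ = 10^(−0.4 × -3.205) = 19.14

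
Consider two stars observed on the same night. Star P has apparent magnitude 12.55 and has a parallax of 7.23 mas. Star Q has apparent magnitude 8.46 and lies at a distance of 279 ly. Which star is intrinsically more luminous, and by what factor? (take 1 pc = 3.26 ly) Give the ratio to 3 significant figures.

Star Q is more luminous, by a factor of 16.6.

Star P: p = 7.23 mas = 7.23×10^-3″ → d = 1/p = 138.3 pc
Star P: M = m − 5 log₁₀ d + 5 = 12.55 − 5·2.1409 + 5 = 6.846
Star Q: d = 279 ly / 3.26 = 85.58 pc
Star Q: M = m − 5 log₁₀ d + 5 = 8.46 − 5·1.9324 + 5 = 3.798
ΔM = M_P − M_Q = 6.846 − (3.798) = 3.048; smaller M is more luminous → Star Q.
L ratio = 10^(0.4 |ΔM|) = 10^1.219 = 16.56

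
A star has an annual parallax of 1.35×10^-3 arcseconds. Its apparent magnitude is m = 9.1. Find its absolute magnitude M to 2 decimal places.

M ≈ -0.25

d = 1/p = 1/1.35×10^-3″ = 740.7 pc
5 log₁₀(d/10 pc) = 5 log₁₀(740.7) − 5 = 9.348
M = m − 5 log₁₀(d/10) = 9.1 − 9.348 = -0.248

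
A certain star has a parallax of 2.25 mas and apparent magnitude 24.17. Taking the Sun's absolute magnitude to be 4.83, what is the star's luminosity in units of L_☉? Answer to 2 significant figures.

d = 1/p = 1000/2.25 mas = 444.4 pc
M = m − 5 log₁₀ d + 5 = 24.17 − 5·2.6478 + 5 = 15.931
M − M_☉ = 15.931 − 4.83 = 11.101
L/L_☉ = 10^(−0.4 × 11.101) = 3.628×10^-5

L/L_☉ ≈ 3.6×10^-5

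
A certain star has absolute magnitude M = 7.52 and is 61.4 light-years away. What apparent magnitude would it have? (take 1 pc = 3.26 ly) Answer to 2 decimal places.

m ≈ 8.89

d = 61.4 ly / 3.26 = 18.83 pc
m = M + 5 log₁₀ d − 5 = 7.52 + 5·1.2750 − 5 = 8.895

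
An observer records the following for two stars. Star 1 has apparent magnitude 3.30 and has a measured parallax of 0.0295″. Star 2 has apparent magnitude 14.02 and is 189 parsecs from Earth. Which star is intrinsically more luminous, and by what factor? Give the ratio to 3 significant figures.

Star 1 is more luminous, by a factor of 624.

Star 1: d = 1/p = 1/0.0295″ = 33.90 pc
Star 1: M = m − 5 log₁₀ d + 5 = 3.30 − 5·1.5302 + 5 = 0.649
Star 2: M = m − 5 log₁₀ d + 5 = 14.02 − 5·2.2765 + 5 = 7.638
ΔM = M_1 − M_2 = 0.649 − (7.638) = -6.989; smaller M is more luminous → Star 1.
L ratio = 10^(0.4 |ΔM|) = 10^2.795 = 624.4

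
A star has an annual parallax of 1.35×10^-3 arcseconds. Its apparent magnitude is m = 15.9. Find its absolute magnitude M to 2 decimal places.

d = 1/p = 1/1.35×10^-3″ = 740.7 pc
5 log₁₀(d/10 pc) = 5 log₁₀(740.7) − 5 = 9.348
M = m − 5 log₁₀(d/10) = 15.9 − 9.348 = 6.552

M ≈ 6.55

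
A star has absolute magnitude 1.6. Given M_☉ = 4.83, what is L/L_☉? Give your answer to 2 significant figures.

L/L_☉ ≈ 20

M − M_☉ = 1.6 − 4.83 = -3.230
L/L_☉ = 10^(−0.4 (M − M_☉)) = 10^1.292 = 19.59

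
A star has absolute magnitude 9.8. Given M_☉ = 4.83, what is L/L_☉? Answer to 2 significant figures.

L/L_☉ ≈ 0.010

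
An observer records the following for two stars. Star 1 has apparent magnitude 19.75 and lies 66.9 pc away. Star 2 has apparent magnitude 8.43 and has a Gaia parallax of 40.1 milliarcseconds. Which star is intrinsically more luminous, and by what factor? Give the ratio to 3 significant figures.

Star 1: M = m − 5 log₁₀ d + 5 = 19.75 − 5·1.8254 + 5 = 15.623
Star 2: p = 40.1 mas = 0.0401″ → d = 1/p = 24.94 pc
Star 2: M = m − 5 log₁₀ d + 5 = 8.43 − 5·1.3969 + 5 = 6.446
ΔM = M_1 − M_2 = 15.623 − (6.446) = 9.177; smaller M is more luminous → Star 2.
L ratio = 10^(0.4 |ΔM|) = 10^3.671 = 4687

Star 2 is more luminous, by a factor of 4690.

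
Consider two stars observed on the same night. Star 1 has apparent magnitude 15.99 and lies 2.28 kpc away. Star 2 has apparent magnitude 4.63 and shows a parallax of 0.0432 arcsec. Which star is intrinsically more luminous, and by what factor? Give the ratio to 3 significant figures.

Star 1: d = 2.28 kpc = 2280 pc
Star 1: M = m − 5 log₁₀ d + 5 = 15.99 − 5·3.3579 + 5 = 4.200
Star 2: d = 1/p = 1/0.0432″ = 23.15 pc
Star 2: M = m − 5 log₁₀ d + 5 = 4.63 − 5·1.3645 + 5 = 2.807
ΔM = M_1 − M_2 = 4.200 − (2.807) = 1.393; smaller M is more luminous → Star 2.
L ratio = 10^(0.4 |ΔM|) = 10^0.557 = 3.607

Star 2 is more luminous, by a factor of 3.61.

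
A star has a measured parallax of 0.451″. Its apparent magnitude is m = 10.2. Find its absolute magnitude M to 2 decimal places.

d = 1/p = 1/0.451″ = 2.217 pc
5 log₁₀(d/10 pc) = 5 log₁₀(2.217) − 5 = -3.271
M = m − 5 log₁₀(d/10) = 10.2 + 3.271 = 13.471

M ≈ 13.47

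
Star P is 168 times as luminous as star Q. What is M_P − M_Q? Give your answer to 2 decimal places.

M_P − M_Q ≈ -5.56

Pogson: ΔM = −2.5 log₁₀(ratio) = −2.5 log₁₀(168) = −2.5 × 2.2253 = -5.563
Star P is brighter, so it has the smaller magnitude: the difference is negative.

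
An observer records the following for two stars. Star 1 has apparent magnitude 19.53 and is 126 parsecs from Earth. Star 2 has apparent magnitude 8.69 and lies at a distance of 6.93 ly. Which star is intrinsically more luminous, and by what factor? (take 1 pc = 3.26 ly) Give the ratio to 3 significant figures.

Star 1: M = m − 5 log₁₀ d + 5 = 19.53 − 5·2.1004 + 5 = 14.028
Star 2: d = 6.93 ly / 3.26 = 2.126 pc
Star 2: M = m − 5 log₁₀ d + 5 = 8.69 − 5·0.3275 + 5 = 12.052
ΔM = M_1 − M_2 = 14.028 − (12.052) = 1.976; smaller M is more luminous → Star 2.
L ratio = 10^(0.4 |ΔM|) = 10^0.790 = 6.170

Star 2 is more luminous, by a factor of 6.17.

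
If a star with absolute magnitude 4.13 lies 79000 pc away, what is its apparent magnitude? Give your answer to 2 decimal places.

m = M + 5 log₁₀ d − 5 = 4.13 + 5·4.8976 − 5 = 23.618

m ≈ 23.62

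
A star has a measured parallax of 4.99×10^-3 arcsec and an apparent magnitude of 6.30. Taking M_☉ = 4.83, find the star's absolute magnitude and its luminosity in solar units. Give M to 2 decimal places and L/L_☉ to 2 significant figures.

d = 1/p = 1/4.99×10^-3″ = 200.4 pc
M = m − 5 log₁₀ d + 5 = 6.30 − 5·2.3019 + 5 = -0.209
M − M_☉ = -0.209 − 4.83 = -5.039
L/L_☉ = 10^(−0.4 × -5.039) = 103.7

M ≈ -0.21; L/L_☉ ≈ 100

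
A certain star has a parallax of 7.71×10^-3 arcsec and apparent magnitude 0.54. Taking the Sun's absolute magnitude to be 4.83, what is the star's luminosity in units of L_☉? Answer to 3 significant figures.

L/L_☉ ≈ 8750

d = 1/p = 1/7.71×10^-3″ = 129.7 pc
M = m − 5 log₁₀ d + 5 = 0.54 − 5·2.1129 + 5 = -5.025
M − M_☉ = -5.025 − 4.83 = -9.855
L/L_☉ = 10^(−0.4 × -9.855) = 8748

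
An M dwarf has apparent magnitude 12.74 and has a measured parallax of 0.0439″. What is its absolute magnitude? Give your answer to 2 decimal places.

M ≈ 10.95

d = 1/p = 1/0.0439″ = 22.78 pc
5 log₁₀(d/10 pc) = 5 log₁₀(22.78) − 5 = 1.788
M = m − 5 log₁₀(d/10) = 12.74 − 1.788 = 10.952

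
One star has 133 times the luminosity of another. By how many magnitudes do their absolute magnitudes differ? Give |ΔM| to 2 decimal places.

Pogson: ΔM = −2.5 log₁₀(ratio) = −2.5 log₁₀(133) = −2.5 × 2.1239 = -5.310

|ΔM| ≈ 5.31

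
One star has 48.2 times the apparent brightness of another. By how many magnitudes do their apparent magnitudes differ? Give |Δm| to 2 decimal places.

|Δm| ≈ 4.21

Pogson: Δm = −2.5 log₁₀(ratio) = −2.5 log₁₀(48.2) = −2.5 × 1.6830 = -4.208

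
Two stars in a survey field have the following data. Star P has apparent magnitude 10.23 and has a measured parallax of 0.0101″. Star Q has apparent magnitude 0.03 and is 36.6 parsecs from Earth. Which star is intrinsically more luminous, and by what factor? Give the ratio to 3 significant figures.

Star P: d = 1/p = 1/0.0101″ = 99.01 pc
Star P: M = m − 5 log₁₀ d + 5 = 10.23 − 5·1.9957 + 5 = 5.252
Star Q: M = m − 5 log₁₀ d + 5 = 0.03 − 5·1.5635 + 5 = -2.787
ΔM = M_P − M_Q = 5.252 − (-2.787) = 8.039; smaller M is more luminous → Star Q.
L ratio = 10^(0.4 |ΔM|) = 10^3.216 = 1643

Star Q is more luminous, by a factor of 1640.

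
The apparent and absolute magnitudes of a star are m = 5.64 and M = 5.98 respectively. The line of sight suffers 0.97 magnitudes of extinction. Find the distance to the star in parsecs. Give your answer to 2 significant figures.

d ≈ 5.5 pc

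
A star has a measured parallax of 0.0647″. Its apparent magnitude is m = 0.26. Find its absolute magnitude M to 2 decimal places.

d = 1/p = 1/0.0647″ = 15.46 pc
5 log₁₀(d/10 pc) = 5 log₁₀(15.46) − 5 = 0.945
M = m − 5 log₁₀(d/10) = 0.26 − 0.945 = -0.685

M ≈ -0.69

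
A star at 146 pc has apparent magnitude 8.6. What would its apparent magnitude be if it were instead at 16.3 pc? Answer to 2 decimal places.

m ≈ 3.84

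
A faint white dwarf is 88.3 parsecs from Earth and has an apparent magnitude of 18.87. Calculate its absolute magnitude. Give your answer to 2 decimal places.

5 log₁₀(d/10 pc) = 5 log₁₀(88.30) − 5 = 4.730
M = m − 5 log₁₀(d/10) = 18.87 − 4.730 = 14.140

M ≈ 14.14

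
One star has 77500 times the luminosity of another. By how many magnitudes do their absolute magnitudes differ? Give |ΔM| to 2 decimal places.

|ΔM| ≈ 12.22

Pogson: ΔM = −2.5 log₁₀(ratio) = −2.5 log₁₀(77500) = −2.5 × 4.8893 = -12.223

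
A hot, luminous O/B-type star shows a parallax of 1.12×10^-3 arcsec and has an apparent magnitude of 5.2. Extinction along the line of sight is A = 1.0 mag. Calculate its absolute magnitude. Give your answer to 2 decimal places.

d = 1/p = 1/1.12×10^-3″ = 892.9 pc
5 log₁₀(d/10 pc) = 5 log₁₀(892.9) − 5 = 9.754
M = m − 5 log₁₀(d/10) − A = 5.2 − 9.754 − 1.0 = -5.554

M ≈ -5.55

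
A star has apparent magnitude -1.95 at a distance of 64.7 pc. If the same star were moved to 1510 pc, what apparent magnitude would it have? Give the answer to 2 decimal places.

m ≈ 4.89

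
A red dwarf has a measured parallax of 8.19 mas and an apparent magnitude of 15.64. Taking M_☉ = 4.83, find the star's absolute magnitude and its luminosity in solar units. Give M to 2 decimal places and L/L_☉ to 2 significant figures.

M ≈ 10.21; L/L_☉ ≈ 7.1×10^-3

d = 1/p = 1000/8.19 mas = 122.1 pc
M = m − 5 log₁₀ d + 5 = 15.64 − 5·2.0867 + 5 = 10.206
M − M_☉ = 10.206 − 4.83 = 5.376
L/L_☉ = 10^(−0.4 × 5.376) = 7.070×10^-3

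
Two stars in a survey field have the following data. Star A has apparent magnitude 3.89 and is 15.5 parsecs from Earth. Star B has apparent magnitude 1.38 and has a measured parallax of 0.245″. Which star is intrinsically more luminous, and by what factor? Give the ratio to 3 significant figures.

Star A is more luminous, by a factor of 1.43.

Star A: M = m − 5 log₁₀ d + 5 = 3.89 − 5·1.1903 + 5 = 2.938
Star B: d = 1/p = 1/0.245″ = 4.082 pc
Star B: M = m − 5 log₁₀ d + 5 = 1.38 − 5·0.6108 + 5 = 3.326
ΔM = M_A − M_B = 2.938 − (3.326) = -0.387; smaller M is more luminous → Star A.
L ratio = 10^(0.4 |ΔM|) = 10^0.155 = 1.429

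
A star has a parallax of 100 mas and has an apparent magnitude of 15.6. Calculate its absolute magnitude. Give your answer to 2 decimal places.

p = 100 mas = 0.100″ → d = 1/p = 10.00 pc
5 log₁₀(d/10 pc) = 5 log₁₀(10.00) − 5 = 0.000
M = m − 5 log₁₀(d/10) = 15.6 − 0.000 = 15.600

M ≈ 15.60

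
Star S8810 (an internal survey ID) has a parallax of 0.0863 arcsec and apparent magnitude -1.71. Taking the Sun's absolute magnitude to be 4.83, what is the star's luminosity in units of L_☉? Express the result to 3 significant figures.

d = 1/p = 1/0.0863″ = 11.59 pc
M = m − 5 log₁₀ d + 5 = -1.71 − 5·1.0640 + 5 = -2.030
M − M_☉ = -2.030 − 4.83 = -6.860
L/L_☉ = 10^(−0.4 × -6.860) = 554.6

L/L_☉ ≈ 555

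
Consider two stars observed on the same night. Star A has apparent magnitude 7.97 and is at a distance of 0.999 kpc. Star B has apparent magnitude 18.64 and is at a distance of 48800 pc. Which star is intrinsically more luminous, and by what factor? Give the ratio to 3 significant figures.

Star A is more luminous, by a factor of 7.77.

Star A: d = 0.999 kpc = 999.0 pc
Star A: M = m − 5 log₁₀ d + 5 = 7.97 − 5·2.9996 + 5 = -2.028
Star B: M = m − 5 log₁₀ d + 5 = 18.64 − 5·4.6884 + 5 = 0.198
ΔM = M_A − M_B = -2.028 − (0.198) = -2.226; smaller M is more luminous → Star A.
L ratio = 10^(0.4 |ΔM|) = 10^0.890 = 7.768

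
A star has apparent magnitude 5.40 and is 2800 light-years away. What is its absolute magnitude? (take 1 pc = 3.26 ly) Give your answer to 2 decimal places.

d = 2800 ly / 3.26 = 858.9 pc
5 log₁₀(d/10 pc) = 5 log₁₀(858.9) − 5 = 9.670
M = m − 5 log₁₀(d/10) = 5.40 − 9.670 = -4.270

M ≈ -4.27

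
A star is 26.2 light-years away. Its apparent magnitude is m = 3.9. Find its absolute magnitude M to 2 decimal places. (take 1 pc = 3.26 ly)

M ≈ 4.37

d = 26.2 ly / 3.26 = 8.037 pc
5 log₁₀(d/10 pc) = 5 log₁₀(8.037) − 5 = -0.475
M = m − 5 log₁₀(d/10) = 3.9 + 0.475 = 4.375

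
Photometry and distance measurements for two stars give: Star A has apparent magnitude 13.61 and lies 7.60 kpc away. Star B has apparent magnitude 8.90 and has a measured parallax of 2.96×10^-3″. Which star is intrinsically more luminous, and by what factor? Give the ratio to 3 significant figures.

Star A: d = 7.60 kpc = 7600 pc
Star A: M = m − 5 log₁₀ d + 5 = 13.61 − 5·3.8808 + 5 = -0.794
Star B: d = 1/p = 1/2.96×10^-3″ = 337.8 pc
Star B: M = m − 5 log₁₀ d + 5 = 8.90 − 5·2.5287 + 5 = 1.256
ΔM = M_A − M_B = -0.794 − (1.256) = -2.051; smaller M is more luminous → Star A.
L ratio = 10^(0.4 |ΔM|) = 10^0.820 = 6.610

Star A is more luminous, by a factor of 6.61.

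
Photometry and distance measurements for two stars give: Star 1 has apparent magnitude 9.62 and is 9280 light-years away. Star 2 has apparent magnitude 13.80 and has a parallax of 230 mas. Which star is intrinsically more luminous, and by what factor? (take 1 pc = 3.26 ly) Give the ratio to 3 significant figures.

Star 1 is more luminous, by a factor of 2.01×10^7.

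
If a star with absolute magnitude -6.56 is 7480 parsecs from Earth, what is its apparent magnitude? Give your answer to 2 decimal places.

m = M + 5 log₁₀ d − 5 = -6.56 + 5·3.8739 − 5 = 7.810

m ≈ 7.81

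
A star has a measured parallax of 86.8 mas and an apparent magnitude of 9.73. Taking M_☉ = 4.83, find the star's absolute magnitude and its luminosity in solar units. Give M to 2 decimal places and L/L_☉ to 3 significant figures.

M ≈ 9.42; L/L_☉ ≈ 0.0146

d = 1/p = 1000/86.8 mas = 11.52 pc
M = m − 5 log₁₀ d + 5 = 9.73 − 5·1.0615 + 5 = 9.423
M − M_☉ = 9.423 − 4.83 = 4.593
L/L_☉ = 10^(−0.4 × 4.593) = 0.01455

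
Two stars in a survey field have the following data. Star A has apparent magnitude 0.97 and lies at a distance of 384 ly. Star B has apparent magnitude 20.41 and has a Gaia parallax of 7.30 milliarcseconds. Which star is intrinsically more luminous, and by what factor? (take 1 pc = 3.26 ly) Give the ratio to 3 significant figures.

Star A is more luminous, by a factor of 4.41×10^7.

Star A: d = 384 ly / 3.26 = 117.8 pc
Star A: M = m − 5 log₁₀ d + 5 = 0.97 − 5·2.0711 + 5 = -4.386
Star B: p = 7.30 mas = 7.30×10^-3″ → d = 1/p = 137.0 pc
Star B: M = m − 5 log₁₀ d + 5 = 20.41 − 5·2.1367 + 5 = 14.727
ΔM = M_A − M_B = -4.386 − (14.727) = -19.112; smaller M is more luminous → Star A.
L ratio = 10^(0.4 |ΔM|) = 10^7.645 = 4.414×10^7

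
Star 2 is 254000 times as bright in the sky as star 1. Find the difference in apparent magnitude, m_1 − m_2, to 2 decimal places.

m_1 − m_2 ≈ 13.51

Pogson: Δm = −2.5 log₁₀(ratio) = −2.5 log₁₀(254000) = −2.5 × 5.4048 = -13.512
Star 2 is brighter so has the smaller magnitude: m_1 − m_2 is positive.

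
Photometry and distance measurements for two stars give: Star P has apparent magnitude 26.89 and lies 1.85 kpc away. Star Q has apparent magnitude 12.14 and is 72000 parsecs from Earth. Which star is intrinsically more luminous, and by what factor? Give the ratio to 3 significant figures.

Star Q is more luminous, by a factor of 1.20×10^9.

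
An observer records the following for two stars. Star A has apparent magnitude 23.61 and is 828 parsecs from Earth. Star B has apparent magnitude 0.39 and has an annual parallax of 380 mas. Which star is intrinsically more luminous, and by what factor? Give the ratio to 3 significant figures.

Star B is more luminous, by a factor of 19600.

Star A: M = m − 5 log₁₀ d + 5 = 23.61 − 5·2.9180 + 5 = 14.020
Star B: p = 380 mas = 0.380″ → d = 1/p = 2.632 pc
Star B: M = m − 5 log₁₀ d + 5 = 0.39 − 5·0.4202 + 5 = 3.289
ΔM = M_A − M_B = 14.020 − (3.289) = 10.731; smaller M is more luminous → Star B.
L ratio = 10^(0.4 |ΔM|) = 10^4.292 = 19610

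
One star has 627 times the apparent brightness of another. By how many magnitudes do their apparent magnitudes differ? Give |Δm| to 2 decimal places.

|Δm| ≈ 6.99

Pogson: Δm = −2.5 log₁₀(ratio) = −2.5 log₁₀(627) = −2.5 × 2.7973 = -6.993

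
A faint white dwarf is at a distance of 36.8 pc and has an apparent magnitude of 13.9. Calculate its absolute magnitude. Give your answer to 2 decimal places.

5 log₁₀(d/10 pc) = 5 log₁₀(36.80) − 5 = 2.829
M = m − 5 log₁₀(d/10) = 13.9 − 2.829 = 11.071

M ≈ 11.07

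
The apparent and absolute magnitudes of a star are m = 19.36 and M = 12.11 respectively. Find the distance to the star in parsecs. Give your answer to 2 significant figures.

μ = m − M = 7.250
m − M = 5 log₁₀ d − 5
log₁₀ d = (m − M)/5 + 1 = 2.4500
d = 10^2.4500 = 281.8 pc

d ≈ 280 pc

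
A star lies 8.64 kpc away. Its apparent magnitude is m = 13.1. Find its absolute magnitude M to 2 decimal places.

M ≈ -1.58

d = 8.64 kpc = 8640 pc
5 log₁₀(d/10 pc) = 5 log₁₀(8640) − 5 = 14.683
M = m − 5 log₁₀(d/10) = 13.1 − 14.683 = -1.583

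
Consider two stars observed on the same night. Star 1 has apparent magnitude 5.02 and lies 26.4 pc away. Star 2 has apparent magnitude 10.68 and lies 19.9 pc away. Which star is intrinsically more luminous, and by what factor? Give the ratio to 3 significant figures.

Star 1: M = m − 5 log₁₀ d + 5 = 5.02 − 5·1.4216 + 5 = 2.912
Star 2: M = m − 5 log₁₀ d + 5 = 10.68 − 5·1.2989 + 5 = 9.186
ΔM = M_1 − M_2 = 2.912 − (9.186) = -6.274; smaller M is more luminous → Star 1.
L ratio = 10^(0.4 |ΔM|) = 10^2.510 = 323.2

Star 1 is more luminous, by a factor of 323.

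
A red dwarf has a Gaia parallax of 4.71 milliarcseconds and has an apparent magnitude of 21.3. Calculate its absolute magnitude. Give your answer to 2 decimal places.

p = 4.71 mas = 4.71×10^-3″ → d = 1/p = 212.3 pc
5 log₁₀(d/10 pc) = 5 log₁₀(212.3) − 5 = 6.635
M = m − 5 log₁₀(d/10) = 21.3 − 6.635 = 14.665

M ≈ 14.67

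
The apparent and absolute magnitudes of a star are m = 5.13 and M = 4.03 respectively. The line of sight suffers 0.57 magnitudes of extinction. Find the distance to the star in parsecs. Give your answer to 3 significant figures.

d ≈ 12.8 pc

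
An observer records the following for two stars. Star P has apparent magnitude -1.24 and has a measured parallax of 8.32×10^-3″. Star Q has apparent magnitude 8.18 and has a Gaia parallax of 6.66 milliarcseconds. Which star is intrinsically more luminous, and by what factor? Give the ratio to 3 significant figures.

Star P: d = 1/p = 1/8.32×10^-3″ = 120.2 pc
Star P: M = m − 5 log₁₀ d + 5 = -1.24 − 5·2.0799 + 5 = -6.639
Star Q: p = 6.66 mas = 6.66×10^-3″ → d = 1/p = 150.2 pc
Star Q: M = m − 5 log₁₀ d + 5 = 8.18 − 5·2.1765 + 5 = 2.297
ΔM = M_P − M_Q = -6.639 − (2.297) = -8.937; smaller M is more luminous → Star P.
L ratio = 10^(0.4 |ΔM|) = 10^3.575 = 3756

Star P is more luminous, by a factor of 3760.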